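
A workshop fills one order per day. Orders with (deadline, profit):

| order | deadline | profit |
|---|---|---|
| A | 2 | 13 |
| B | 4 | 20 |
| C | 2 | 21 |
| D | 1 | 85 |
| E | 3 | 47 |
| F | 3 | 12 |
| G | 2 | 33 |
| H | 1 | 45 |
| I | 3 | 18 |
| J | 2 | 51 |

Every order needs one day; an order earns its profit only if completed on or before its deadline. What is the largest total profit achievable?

Sort by profit descending; place each in the latest free slot ≤ its deadline.
By profit: D(d1,85), J(d2,51), E(d3,47), H(d1,45), G(d2,33), C(d2,21), B(d4,20), I(d3,18), A(d2,13), F(d3,12)
D→slot 1; J→slot 2; E→slot 3; H skipped; G skipped; C skipped; B→slot 4; I skipped; A skipped; F skipped.
Profit = 85 + 51 + 47 + 20 = 203

203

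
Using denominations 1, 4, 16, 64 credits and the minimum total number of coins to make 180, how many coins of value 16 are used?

180 − 2×64→52 − 3×16→4 − 1×4→0
Count of 16: 3

3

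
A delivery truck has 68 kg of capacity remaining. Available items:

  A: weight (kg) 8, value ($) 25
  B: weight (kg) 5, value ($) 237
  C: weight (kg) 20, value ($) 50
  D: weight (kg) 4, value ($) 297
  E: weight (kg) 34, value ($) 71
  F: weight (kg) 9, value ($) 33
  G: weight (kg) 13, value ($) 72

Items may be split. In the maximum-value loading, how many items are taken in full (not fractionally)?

6

Greedy by value/weight ratio, highest first.
Order: D (297/4=74.25) > B (237/5=47.40) > G (72/13=5.54) > F (33/9=3.67) > A (25/8=3.12) > C (50/20=2.50) > E (71/34=2.09)
Fill: take D (4 @ 297) → take B (5 @ 237) → take G (13 @ 72) → take F (9 @ 33) → take A (8 @ 25) → take C (20 @ 50) → take 9/34 of E → 18.79; 68/68 used.
6 item(s) taken whole; one partial (take 9/34 of E).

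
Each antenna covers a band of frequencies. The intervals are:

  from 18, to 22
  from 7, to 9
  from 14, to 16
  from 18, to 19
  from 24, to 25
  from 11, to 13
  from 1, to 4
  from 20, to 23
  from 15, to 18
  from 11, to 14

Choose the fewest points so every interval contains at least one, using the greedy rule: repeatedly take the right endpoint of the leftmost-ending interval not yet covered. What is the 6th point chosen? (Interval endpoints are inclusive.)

23

Sort by right endpoint; whenever an interval is uncovered, place a point at its right end.
Sorted: [1,4] [7,9] [11,13] [11,14] [14,16] [15,18] [18,19] [18,22] [20,23] [24,25]
{[1,4]} hit by 4; {[7,9]} hit by 9; {[11,13],[11,14]} hit by 13; {[14,16],[15,18]} hit by 16; {[18,19],[18,22]} hit by 19; {[20,23]} hit by 23; {[24,25]} hit by 25.
Points: 4, 9, 13, 16, 19, 23, 25 (7 total).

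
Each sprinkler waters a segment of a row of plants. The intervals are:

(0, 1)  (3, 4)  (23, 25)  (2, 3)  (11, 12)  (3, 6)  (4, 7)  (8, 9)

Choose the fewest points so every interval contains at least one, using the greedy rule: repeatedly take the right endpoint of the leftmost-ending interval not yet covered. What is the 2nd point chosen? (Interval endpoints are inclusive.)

Sorted: [0,1] [2,3] [3,4] [3,6] [4,7] [8,9] [11,12] [23,25]
{[0,1]} hit by 1; {[2,3],[3,4],[3,6]} hit by 3; {[4,7]} hit by 7; {[8,9]} hit by 9; {[11,12]} hit by 12; {[23,25]} hit by 25.
Points: 1, 3, 7, 9, 12, 25 (6 total).

3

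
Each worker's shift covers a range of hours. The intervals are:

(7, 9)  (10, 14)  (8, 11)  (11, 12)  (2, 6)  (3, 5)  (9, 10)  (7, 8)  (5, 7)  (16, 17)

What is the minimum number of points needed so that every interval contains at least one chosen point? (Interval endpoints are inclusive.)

Sort by right endpoint; whenever an interval is uncovered, place a point at its right end.
By right end: [3,5]  [2,6]  [5,7]  [7,8]  [7,9]  [9,10]  [8,11]  [11,12]  [10,14]  [16,17]
[3,5] uncovered → point at 5; [7,8] uncovered → point at 8; [9,10] uncovered → point at 10; [11,12] uncovered → point at 12; [16,17] uncovered → point at 17.
Points: 5, 8, 10, 12, 17 (5 total).

5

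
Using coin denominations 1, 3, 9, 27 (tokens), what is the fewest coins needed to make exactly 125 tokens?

125 = 4×27 + 1×9 + 2×3 + 2×1
Total coins = 4 + 1 + 2 + 2 = 9

9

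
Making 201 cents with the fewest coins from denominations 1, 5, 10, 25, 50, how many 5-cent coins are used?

0

201 − 4×50→1 − 1×1→0
Count of 5: 0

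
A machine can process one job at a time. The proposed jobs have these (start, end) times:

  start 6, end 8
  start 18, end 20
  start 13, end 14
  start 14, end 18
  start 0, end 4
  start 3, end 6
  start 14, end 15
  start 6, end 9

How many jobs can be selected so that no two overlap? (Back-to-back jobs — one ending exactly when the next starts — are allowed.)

5

Greedy by earliest finish: after sorting by end time, pick each interval compatible with the last pick.
Sorted by end: (0,4)  (3,6)  (6,8)  (6,9)  (13,14)  (14,15)  (14,18)  (18,20)
take (0,4); skip (3,6); take (6,8); skip (6,9); take (13,14); take (14,15); take (18,20).
Selected 5 jobs.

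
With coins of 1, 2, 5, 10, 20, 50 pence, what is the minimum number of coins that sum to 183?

183 − 3×50→33 − 1×20→13 − 1×10→3 − 1×2→1 − 1×1→0
Total coins = 3 + 1 + 1 + 1 + 1 = 7

7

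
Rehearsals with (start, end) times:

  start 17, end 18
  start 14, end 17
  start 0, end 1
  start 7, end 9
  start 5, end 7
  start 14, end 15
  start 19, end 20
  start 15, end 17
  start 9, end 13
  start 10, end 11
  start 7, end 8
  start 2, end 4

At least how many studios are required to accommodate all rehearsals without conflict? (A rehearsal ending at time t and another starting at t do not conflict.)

Events (time:±→running): 0:+→1 1:-→0 2:+→1 4:-→0 5:+→1 7:-→0 7:+→1 7:+→2 … peak 2.

2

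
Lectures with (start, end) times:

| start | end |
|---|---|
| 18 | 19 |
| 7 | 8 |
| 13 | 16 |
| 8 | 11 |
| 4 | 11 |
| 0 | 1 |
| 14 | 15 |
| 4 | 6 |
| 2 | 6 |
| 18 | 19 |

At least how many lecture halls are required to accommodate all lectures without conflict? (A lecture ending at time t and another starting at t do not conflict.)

starts: [0, 2, 4, 4, 7, 8, 13, 14, 18, 18]
ends:   [1, 6, 6, 8, 11, 11, 15, 16, 19, 19]
s0→1 e1→0 s2→1 s4→2 s4→3  — peak 3.

3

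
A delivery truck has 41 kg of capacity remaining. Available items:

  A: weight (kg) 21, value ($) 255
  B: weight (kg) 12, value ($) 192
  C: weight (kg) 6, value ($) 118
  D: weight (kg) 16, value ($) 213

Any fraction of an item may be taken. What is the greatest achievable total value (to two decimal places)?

608.00

Sort by value per unit weight and fill in that order.
Ratios (sorted): C 19.67, B 16.00, D 13.31, A 12.14
take C (6 @ 118); take B (12 @ 192); take D (16 @ 213); take 7/21 of A → 85.00. Capacity used 41/41.
Total value = 608.00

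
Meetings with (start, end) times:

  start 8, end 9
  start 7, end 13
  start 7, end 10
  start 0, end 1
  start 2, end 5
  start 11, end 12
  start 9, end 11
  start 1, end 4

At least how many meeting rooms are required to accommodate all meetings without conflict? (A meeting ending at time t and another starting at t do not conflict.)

3

The answer is the maximum number of intervals overlapping at any instant.
starts: [0, 1, 2, 7, 7, 8, 9, 11]
ends:   [1, 4, 5, 9, 10, 11, 12, 13]
s0→1 e1→0 s1→1 s2→2 e4→1 e5→0 s7→1 s7→2 s8→3  — peak 3.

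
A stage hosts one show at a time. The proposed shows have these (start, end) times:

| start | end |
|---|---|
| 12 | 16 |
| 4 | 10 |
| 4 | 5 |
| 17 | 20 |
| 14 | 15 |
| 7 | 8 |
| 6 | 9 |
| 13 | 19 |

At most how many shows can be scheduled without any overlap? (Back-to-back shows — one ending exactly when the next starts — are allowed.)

4

Sort by end time and greedily take each interval whose start is ≥ the last chosen end.
By end time: (4,5), (7,8), (6,9), (4,10), (14,15), (12,16), (13,19), (17,20).
Pick (4,5); next start ≥ 5 → (7,8); next start ≥ 8 → (14,15); next start ≥ 15 → (17,20).
Selected 4 shows.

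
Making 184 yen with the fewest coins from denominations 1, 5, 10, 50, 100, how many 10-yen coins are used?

184 = 1×100 + 1×50 + 3×10 + 4×1
Count of 10: 3

3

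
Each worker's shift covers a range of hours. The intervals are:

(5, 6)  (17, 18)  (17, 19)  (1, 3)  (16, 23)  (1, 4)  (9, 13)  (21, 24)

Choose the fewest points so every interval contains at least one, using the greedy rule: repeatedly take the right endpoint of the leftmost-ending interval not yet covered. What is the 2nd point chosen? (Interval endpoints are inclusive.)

6

By right end: [1,3]  [1,4]  [5,6]  [9,13]  [17,18]  [17,19]  [16,23]  [21,24]
[1,3] uncovered → point at 3; [5,6] uncovered → point at 6; [9,13] uncovered → point at 13; [17,18] uncovered → point at 18; [21,24] uncovered → point at 24.
Points: 3, 6, 13, 18, 24 (5 total).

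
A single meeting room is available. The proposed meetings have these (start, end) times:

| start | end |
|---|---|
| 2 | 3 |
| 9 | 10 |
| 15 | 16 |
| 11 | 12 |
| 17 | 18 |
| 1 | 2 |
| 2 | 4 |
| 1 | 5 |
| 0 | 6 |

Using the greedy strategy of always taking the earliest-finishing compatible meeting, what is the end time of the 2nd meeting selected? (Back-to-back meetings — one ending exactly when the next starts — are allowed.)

3

By end time: (1,2), (2,3), (2,4), (1,5), (0,6), (9,10), (11,12), (15,16), (17,18).
Pick (1,2); next start ≥ 2 → (2,3); next start ≥ 3 → (9,10); next start ≥ 10 → (11,12); next start ≥ 12 → (15,16); next start ≥ 16 → (17,18).
Selected: (1,2) (2,3) (9,10) (11,12) (15,16) (17,18)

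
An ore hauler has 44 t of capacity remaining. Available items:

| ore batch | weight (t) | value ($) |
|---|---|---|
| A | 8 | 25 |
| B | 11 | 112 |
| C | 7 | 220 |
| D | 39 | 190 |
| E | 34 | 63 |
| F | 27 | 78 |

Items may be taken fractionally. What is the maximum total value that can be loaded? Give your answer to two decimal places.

458.67

Ratios (sorted): C 31.43, B 10.18, D 4.87, A 3.12, F 2.89, E 1.85
take C (7 @ 220); take B (11 @ 112); take 26/39 of D → 126.67. Capacity used 44/44.
Total value = 458.67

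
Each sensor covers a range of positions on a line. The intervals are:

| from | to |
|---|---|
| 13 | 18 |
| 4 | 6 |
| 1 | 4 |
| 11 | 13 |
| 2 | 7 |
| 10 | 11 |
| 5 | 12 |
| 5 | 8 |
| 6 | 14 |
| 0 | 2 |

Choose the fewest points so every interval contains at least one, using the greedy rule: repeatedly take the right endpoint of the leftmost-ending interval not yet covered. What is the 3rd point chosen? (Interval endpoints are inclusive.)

Process intervals by earliest right end; each time one isn't hit yet, stab at its right endpoint.
By right end: [0,2]  [1,4]  [4,6]  [2,7]  [5,8]  [10,11]  [5,12]  [11,13]  [6,14]  [13,18]
[0,2] uncovered → point at 2; [4,6] uncovered → point at 6; [10,11] uncovered → point at 11; [13,18] uncovered → point at 18.
Points: 2, 6, 11, 18 (4 total).

11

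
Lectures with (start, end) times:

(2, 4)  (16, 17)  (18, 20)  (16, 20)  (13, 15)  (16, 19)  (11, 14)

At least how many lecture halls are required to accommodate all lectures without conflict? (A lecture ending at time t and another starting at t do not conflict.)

Count concurrent intervals with a sweep; the peak is the room count.
Events (time:±→running): 2:+→1 4:-→0 11:+→1 13:+→2 14:-→1 15:-→0 16:+→1 16:+→2 16:+→3 … peak 3.

3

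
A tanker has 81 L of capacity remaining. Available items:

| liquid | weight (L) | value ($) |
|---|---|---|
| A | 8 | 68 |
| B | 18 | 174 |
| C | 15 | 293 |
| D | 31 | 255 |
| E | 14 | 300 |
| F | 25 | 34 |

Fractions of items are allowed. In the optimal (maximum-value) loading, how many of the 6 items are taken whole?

Sort by value per unit weight and fill in that order.
Ratios (sorted): E 21.43, C 19.53, B 9.67, A 8.50, D 8.23, F 1.36
take E (14 @ 300); take C (15 @ 293); take B (18 @ 174); take A (8 @ 68); take 26/31 of D → 213.87. Capacity used 81/81.
4 item(s) taken whole; one partial (take 26/31 of D).

4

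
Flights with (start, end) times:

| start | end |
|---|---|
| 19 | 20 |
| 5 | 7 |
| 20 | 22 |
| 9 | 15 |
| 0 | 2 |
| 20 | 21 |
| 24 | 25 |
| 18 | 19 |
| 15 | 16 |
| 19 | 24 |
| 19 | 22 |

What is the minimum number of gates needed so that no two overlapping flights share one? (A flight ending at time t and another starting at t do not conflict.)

4

Count concurrent intervals with a sweep; the peak is the room count.
starts: [0, 5, 9, 15, 18, 19, 19, 19, 20, 20, 24]
ends:   [2, 7, 15, 16, 19, 20, 21, 22, 22, 24, 25]
s0→1 e2→0 s5→1 e7→0 s9→1 e15→0 s15→1 e16→0 s18→1 e19→0 s19→1 s19→2 s19→3 e20→2 s20→3 s20→4  — peak 4.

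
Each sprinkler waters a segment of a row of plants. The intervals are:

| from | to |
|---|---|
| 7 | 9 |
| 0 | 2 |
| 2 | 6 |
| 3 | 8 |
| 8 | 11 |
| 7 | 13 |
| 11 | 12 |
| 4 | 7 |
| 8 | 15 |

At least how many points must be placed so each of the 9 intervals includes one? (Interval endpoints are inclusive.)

3

Sort by right endpoint; whenever an interval is uncovered, place a point at its right end.
Sorted: [0,2] [2,6] [4,7] [3,8] [7,9] [8,11] [11,12] [7,13] [8,15]
{[0,2],[2,6]} hit by 2; {[4,7],[3,8],[7,9]} hit by 7; {[8,11],[11,12],[7,13],[8,15]} hit by 11.
Points: 2, 7, 11 (3 total).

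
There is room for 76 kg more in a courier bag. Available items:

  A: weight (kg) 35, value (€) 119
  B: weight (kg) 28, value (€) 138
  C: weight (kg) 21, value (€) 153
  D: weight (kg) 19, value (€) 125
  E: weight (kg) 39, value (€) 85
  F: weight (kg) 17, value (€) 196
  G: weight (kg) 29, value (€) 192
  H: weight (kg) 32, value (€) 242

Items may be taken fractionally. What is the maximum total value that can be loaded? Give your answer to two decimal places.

630.72

Sort by value per unit weight and fill in that order.
Order: F (196/17=11.53) > H (242/32=7.56) > C (153/21=7.29) > G (192/29=6.62) > D (125/19=6.58) > B (138/28=4.93) > A (119/35=3.40) > E (85/39=2.18)
Fill: take F (17 @ 196) → take H (32 @ 242) → take C (21 @ 153) → take 6/29 of G → 39.72; 76/76 used.
Total value = 630.72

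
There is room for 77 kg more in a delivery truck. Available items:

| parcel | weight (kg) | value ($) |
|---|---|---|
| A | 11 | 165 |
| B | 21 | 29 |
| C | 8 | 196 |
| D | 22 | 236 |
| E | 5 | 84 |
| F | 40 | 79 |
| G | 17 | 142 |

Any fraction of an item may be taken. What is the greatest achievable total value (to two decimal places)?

850.65

Sort by value per unit weight and fill in that order.
Ratios (sorted): C 24.50, E 16.80, A 15.00, D 10.73, G 8.35, F 1.98, B 1.38
take C (8 @ 196); take E (5 @ 84); take A (11 @ 165); take D (22 @ 236); take G (17 @ 142); take 14/40 of F → 27.65. Capacity used 77/77.
Total value = 850.65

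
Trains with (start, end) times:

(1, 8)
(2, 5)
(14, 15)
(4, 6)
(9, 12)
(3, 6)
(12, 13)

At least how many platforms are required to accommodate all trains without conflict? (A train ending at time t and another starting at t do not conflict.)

4

starts: [1, 2, 3, 4, 9, 12, 14]
ends:   [5, 6, 6, 8, 12, 13, 15]
s1→1 s2→2 s3→3 s4→4  — peak 4.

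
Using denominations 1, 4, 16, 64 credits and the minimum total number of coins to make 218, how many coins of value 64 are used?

3

218 = 3×64 + 1×16 + 2×4 + 2×1
Count of 64: 3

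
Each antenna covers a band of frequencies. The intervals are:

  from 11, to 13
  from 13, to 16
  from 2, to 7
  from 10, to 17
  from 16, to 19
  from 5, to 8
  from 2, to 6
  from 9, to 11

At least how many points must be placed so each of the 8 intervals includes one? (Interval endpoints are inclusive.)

Process intervals by earliest right end; each time one isn't hit yet, stab at its right endpoint.
By right end: [2,6]  [2,7]  [5,8]  [9,11]  [11,13]  [13,16]  [10,17]  [16,19]
[2,6] uncovered → point at 6; [9,11] uncovered → point at 11; [13,16] uncovered → point at 16.
Points: 6, 11, 16 (3 total).

3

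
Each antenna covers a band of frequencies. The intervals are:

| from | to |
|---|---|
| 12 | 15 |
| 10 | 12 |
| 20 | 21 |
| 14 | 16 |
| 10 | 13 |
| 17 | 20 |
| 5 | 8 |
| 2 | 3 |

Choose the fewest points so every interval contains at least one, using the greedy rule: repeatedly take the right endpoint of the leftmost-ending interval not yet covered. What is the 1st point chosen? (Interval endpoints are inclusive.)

3

Sorted: [2,3] [5,8] [10,12] [10,13] [12,15] [14,16] [17,20] [20,21]
{[2,3]} hit by 3; {[5,8]} hit by 8; {[10,12],[10,13],[12,15]} hit by 12; {[14,16]} hit by 16; {[17,20],[20,21]} hit by 20.
Points: 3, 8, 12, 16, 20 (5 total).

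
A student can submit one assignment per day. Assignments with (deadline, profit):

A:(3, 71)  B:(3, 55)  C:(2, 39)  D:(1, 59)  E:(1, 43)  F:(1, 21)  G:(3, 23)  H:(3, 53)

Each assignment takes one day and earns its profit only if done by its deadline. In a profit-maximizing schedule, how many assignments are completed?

Sort by profit descending; place each in the latest free slot ≤ its deadline.
By profit: A(d3,71), D(d1,59), B(d3,55), H(d3,53), E(d1,43), C(d2,39), G(d3,23), F(d1,21)
A→slot 3; D→slot 1; B→slot 2; H skipped; E skipped; C skipped; G skipped; F skipped.
3 of 8 scheduled.

3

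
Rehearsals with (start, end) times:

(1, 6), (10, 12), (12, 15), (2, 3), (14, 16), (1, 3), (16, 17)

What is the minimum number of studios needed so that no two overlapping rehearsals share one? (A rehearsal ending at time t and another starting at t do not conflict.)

3

The answer is the maximum number of intervals overlapping at any instant.
Events (time:±→running): 1:+→1 1:+→2 2:+→3 … peak 3.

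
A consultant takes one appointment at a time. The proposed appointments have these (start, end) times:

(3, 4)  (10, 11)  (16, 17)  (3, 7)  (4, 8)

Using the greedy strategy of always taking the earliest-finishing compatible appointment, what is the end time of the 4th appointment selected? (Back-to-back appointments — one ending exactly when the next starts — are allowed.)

17

Order by finish time; keep every interval that doesn't clash with the previous kept one.
By end time: (3,4), (3,7), (4,8), (10,11), (16,17).
Pick (3,4); next start ≥ 4 → (4,8); next start ≥ 8 → (10,11); next start ≥ 11 → (16,17).
Selected: (3,4) (4,8) (10,11) (16,17)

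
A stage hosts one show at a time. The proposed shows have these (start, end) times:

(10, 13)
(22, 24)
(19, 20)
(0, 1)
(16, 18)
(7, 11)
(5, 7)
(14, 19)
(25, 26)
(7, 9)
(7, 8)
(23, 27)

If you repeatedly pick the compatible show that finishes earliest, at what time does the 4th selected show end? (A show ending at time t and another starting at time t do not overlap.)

Order by finish time; keep every interval that doesn't clash with the previous kept one.
Sorted by end: (0,1)  (5,7)  (7,8)  (7,9)  (7,11)  (10,13)  (16,18)  (14,19)  (19,20)  (22,24)  (25,26)  (23,27)
take (0,1); take (5,7); take (7,8); take (10,13); take (16,18); take (19,20); take (22,24); take (25,26).
Selected: (0,1) (5,7) (7,8) (10,13) (16,18) (19,20) (22,24) (25,26)

13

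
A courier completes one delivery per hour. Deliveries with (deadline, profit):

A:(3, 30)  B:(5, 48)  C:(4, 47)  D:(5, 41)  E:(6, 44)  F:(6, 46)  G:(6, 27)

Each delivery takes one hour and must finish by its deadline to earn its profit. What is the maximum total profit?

256

By profit: B(d5,48), C(d4,47), F(d6,46), E(d6,44), D(d5,41), A(d3,30), G(d6,27)
B→slot 5; C→slot 4; F→slot 6; E→slot 3; D→slot 2; A→slot 1; G skipped.
Profit = 30 + 41 + 44 + 47 + 48 + 46 = 256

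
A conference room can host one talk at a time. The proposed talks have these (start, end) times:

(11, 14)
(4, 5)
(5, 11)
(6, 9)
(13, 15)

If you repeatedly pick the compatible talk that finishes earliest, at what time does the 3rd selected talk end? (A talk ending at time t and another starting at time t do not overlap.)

14

By end time: (4,5), (6,9), (5,11), (11,14), (13,15).
Pick (4,5); next start ≥ 5 → (6,9); next start ≥ 9 → (11,14).
Selected: (4,5) (6,9) (11,14)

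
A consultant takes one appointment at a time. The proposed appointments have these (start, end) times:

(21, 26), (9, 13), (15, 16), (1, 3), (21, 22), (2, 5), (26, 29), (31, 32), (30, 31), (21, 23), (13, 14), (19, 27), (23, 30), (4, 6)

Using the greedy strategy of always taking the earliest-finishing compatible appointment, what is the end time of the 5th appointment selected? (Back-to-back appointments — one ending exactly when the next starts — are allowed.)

Order by finish time; keep every interval that doesn't clash with the previous kept one.
Sorted by end: (1,3)  (2,5)  (4,6)  (9,13)  (13,14)  (15,16)  (21,22)  (21,23)  (21,26)  (19,27)  (26,29)  (23,30)  (30,31)  (31,32)
take (1,3); skip (2,5); take (4,6); take (9,13); take (13,14); take (15,16); take (21,22); skip (21,23); skip (21,26); skip (19,27); take (26,29); take (30,31); take (31,32).
Selected: (1,3) (4,6) (9,13) (13,14) (15,16) (21,22) (26,29) (30,31) (31,32)

16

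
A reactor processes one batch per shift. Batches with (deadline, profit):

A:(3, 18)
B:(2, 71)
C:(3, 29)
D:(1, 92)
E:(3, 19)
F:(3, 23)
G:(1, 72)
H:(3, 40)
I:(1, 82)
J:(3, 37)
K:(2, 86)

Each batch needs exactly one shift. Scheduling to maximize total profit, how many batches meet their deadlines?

By profit: D(d1,92), K(d2,86), I(d1,82), G(d1,72), B(d2,71), H(d3,40), J(d3,37), C(d3,29), F(d3,23), E(d3,19), A(d3,18)
D→slot 1; K→slot 2; I skipped; G skipped; B skipped; H→slot 3; J skipped; C skipped; F skipped; E skipped; A skipped.
3 of 11 scheduled.

3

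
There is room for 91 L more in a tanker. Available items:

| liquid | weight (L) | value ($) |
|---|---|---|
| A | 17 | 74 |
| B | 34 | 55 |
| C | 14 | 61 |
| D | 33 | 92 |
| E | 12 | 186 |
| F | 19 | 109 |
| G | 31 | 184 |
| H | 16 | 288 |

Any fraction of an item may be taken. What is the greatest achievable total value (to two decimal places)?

Order: H (288/16=18.00) > E (186/12=15.50) > G (184/31=5.94) > F (109/19=5.74) > C (61/14=4.36) > A (74/17=4.35) > D (92/33=2.79) > B (55/34=1.62)
Fill: take H (16 @ 288) → take E (12 @ 186) → take G (31 @ 184) → take F (19 @ 109) → take 13/14 of C → 56.64; 91/91 used.
Total value = 823.64

823.64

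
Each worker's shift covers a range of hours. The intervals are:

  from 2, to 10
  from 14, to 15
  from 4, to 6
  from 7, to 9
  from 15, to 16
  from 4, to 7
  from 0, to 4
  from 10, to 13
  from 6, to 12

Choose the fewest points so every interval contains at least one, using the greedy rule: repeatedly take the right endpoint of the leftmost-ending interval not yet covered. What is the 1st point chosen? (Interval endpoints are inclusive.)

Sorted: [0,4] [4,6] [4,7] [7,9] [2,10] [6,12] [10,13] [14,15] [15,16]
{[0,4],[4,6],[4,7]} hit by 4; {[7,9],[2,10],[6,12]} hit by 9; {[10,13]} hit by 13; {[14,15],[15,16]} hit by 15.
Points: 4, 9, 13, 15 (4 total).

4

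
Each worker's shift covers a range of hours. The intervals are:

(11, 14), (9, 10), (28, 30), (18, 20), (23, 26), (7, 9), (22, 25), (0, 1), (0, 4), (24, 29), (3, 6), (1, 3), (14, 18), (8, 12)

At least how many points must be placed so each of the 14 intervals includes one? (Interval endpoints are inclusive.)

Process intervals by earliest right end; each time one isn't hit yet, stab at its right endpoint.
By right end: [0,1]  [1,3]  [0,4]  [3,6]  [7,9]  [9,10]  [8,12]  [11,14]  [14,18]  [18,20]  [22,25]  [23,26]  [24,29]  [28,30]
[0,1] uncovered → point at 1; [3,6] uncovered → point at 6; [7,9] uncovered → point at 9; [11,14] uncovered → point at 14; [18,20] uncovered → point at 20; [22,25] uncovered → point at 25; [28,30] uncovered → point at 30.
Points: 1, 6, 9, 14, 20, 25, 30 (7 total).

7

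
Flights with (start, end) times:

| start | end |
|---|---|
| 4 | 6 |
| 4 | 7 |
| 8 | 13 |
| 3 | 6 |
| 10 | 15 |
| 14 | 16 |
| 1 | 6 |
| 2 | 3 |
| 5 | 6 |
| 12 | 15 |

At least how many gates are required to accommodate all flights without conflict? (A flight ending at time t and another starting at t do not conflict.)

5

Count concurrent intervals with a sweep; the peak is the room count.
Events (time:±→running): 1:+→1 2:+→2 3:-→1 3:+→2 4:+→3 4:+→4 5:+→5 … peak 5.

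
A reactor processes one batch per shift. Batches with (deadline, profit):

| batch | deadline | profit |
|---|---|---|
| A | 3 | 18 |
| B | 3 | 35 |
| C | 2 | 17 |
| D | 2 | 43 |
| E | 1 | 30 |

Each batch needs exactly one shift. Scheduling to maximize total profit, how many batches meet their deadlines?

Sort by profit descending; place each in the latest free slot ≤ its deadline.
Profit order: D=43 B=35 E=30 A=18 C=17
Assign: D→slot 2, B→slot 3, E→slot 1, A skipped, C skipped.
Slots: [1:E] [2:D] [3:B]
3 of 5 scheduled.

3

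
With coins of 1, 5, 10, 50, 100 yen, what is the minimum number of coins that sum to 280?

Use the largest denomination that fits, subtract, and repeat.
280 − 2×100→80 − 1×50→30 − 3×10→0
Total coins = 2 + 1 + 3 = 6

6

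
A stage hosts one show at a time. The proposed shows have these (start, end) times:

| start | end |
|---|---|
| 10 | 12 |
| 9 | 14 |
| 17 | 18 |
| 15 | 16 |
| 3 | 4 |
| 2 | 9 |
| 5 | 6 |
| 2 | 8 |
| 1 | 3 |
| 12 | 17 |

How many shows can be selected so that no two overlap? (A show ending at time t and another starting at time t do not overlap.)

6

Sort by end time and greedily take each interval whose start is ≥ the last chosen end.
By end time: (1,3), (3,4), (5,6), (2,8), (2,9), (10,12), (9,14), (15,16), (12,17), (17,18).
Pick (1,3); next start ≥ 3 → (3,4); next start ≥ 4 → (5,6); next start ≥ 6 → (10,12); next start ≥ 12 → (15,16); next start ≥ 16 → (17,18).
Selected 6 shows.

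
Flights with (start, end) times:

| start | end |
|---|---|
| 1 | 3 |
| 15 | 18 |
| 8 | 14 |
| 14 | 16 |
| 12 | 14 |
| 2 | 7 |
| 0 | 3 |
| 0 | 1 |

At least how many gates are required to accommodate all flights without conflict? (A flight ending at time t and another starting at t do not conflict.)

Events (time:±→running): 0:+→1 0:+→2 1:-→1 1:+→2 2:+→3 … peak 3.

3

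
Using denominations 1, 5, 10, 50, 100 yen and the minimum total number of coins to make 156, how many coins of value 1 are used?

1

156 − 1×100→56 − 1×50→6 − 1×5→1 − 1×1→0
Count of 1: 1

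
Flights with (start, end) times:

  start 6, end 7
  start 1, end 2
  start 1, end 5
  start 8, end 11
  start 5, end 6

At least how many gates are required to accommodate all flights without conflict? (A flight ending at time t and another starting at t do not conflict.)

starts: [1, 1, 5, 6, 8]
ends:   [2, 5, 6, 7, 11]
s1→1 s1→2  — peak 2.

2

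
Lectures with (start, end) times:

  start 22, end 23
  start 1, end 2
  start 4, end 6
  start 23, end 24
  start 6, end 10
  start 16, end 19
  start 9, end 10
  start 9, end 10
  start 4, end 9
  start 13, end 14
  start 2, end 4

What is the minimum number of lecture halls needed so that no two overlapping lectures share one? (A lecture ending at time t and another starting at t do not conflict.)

3

The answer is the maximum number of intervals overlapping at any instant.
starts: [1, 2, 4, 4, 6, 9, 9, 13, 16, 22, 23]
ends:   [2, 4, 6, 9, 10, 10, 10, 14, 19, 23, 24]
s1→1 e2→0 s2→1 e4→0 s4→1 s4→2 e6→1 s6→2 e9→1 s9→2 s9→3  — peak 3.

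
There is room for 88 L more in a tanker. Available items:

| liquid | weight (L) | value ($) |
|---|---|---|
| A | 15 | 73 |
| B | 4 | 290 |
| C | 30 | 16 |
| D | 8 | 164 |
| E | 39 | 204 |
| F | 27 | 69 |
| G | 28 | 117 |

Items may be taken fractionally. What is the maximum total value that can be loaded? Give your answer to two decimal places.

Sort by value per unit weight and fill in that order.
Ratios (sorted): B 72.50, D 20.50, E 5.23, A 4.87, G 4.18, F 2.56, C 0.53
take B (4 @ 290); take D (8 @ 164); take E (39 @ 204); take A (15 @ 73); take 22/28 of G → 91.93. Capacity used 88/88.
Total value = 822.93

822.93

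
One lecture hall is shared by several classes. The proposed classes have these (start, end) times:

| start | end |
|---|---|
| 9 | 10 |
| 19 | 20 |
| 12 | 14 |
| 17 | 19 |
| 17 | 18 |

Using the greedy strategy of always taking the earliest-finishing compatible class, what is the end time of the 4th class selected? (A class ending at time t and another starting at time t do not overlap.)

20

Sorted by end: (9,10)  (12,14)  (17,18)  (17,19)  (19,20)
take (9,10); take (12,14); take (17,18); take (19,20).
Selected: (9,10) (12,14) (17,18) (19,20)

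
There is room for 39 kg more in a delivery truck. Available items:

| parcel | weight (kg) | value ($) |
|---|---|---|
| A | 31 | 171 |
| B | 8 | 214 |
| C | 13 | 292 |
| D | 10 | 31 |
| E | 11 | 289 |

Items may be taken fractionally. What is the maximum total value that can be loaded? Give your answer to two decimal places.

Greedy by value/weight ratio, highest first.
Order: B (214/8=26.75) > E (289/11=26.27) > C (292/13=22.46) > A (171/31=5.52) > D (31/10=3.10)
Fill: take B (8 @ 214) → take E (11 @ 289) → take C (13 @ 292) → take 7/31 of A → 38.61; 39/39 used.
Total value = 833.61

833.61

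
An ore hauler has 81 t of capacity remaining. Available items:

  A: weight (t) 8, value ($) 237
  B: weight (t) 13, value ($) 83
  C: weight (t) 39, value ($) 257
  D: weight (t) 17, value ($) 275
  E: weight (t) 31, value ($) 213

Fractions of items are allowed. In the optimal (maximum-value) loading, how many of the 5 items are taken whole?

Order: A (237/8=29.62) > D (275/17=16.18) > E (213/31=6.87) > C (257/39=6.59) > B (83/13=6.38)
Fill: take A (8 @ 237) → take D (17 @ 275) → take E (31 @ 213) → take 25/39 of C → 164.74; 81/81 used.
3 item(s) taken whole; one partial (take 25/39 of C).

3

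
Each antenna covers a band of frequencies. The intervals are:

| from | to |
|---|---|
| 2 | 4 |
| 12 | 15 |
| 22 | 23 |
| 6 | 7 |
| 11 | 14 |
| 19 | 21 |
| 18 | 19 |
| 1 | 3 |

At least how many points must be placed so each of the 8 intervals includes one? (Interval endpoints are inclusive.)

5

Process intervals by earliest right end; each time one isn't hit yet, stab at its right endpoint.
By right end: [1,3]  [2,4]  [6,7]  [11,14]  [12,15]  [18,19]  [19,21]  [22,23]
[1,3] uncovered → point at 3; [6,7] uncovered → point at 7; [11,14] uncovered → point at 14; [18,19] uncovered → point at 19; [22,23] uncovered → point at 23.
Points: 3, 7, 14, 19, 23 (5 total).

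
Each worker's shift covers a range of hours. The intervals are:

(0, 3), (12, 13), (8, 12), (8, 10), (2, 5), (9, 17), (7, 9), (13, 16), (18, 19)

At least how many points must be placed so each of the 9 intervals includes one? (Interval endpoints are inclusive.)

4

Sorted: [0,3] [2,5] [7,9] [8,10] [8,12] [12,13] [13,16] [9,17] [18,19]
{[0,3],[2,5]} hit by 3; {[7,9],[8,10],[8,12]} hit by 9; {[12,13],[13,16],[9,17]} hit by 13; {[18,19]} hit by 19.
Points: 3, 9, 13, 19 (4 total).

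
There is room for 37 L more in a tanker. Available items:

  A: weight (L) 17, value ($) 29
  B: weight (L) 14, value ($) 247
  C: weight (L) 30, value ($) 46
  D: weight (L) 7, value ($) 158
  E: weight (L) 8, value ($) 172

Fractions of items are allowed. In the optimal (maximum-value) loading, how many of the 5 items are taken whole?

3

Ratios (sorted): D 22.57, E 21.50, B 17.64, A 1.71, C 1.53
take D (7 @ 158); take E (8 @ 172); take B (14 @ 247); take 8/17 of A → 13.65. Capacity used 37/37.
3 item(s) taken whole; one partial (take 8/17 of A).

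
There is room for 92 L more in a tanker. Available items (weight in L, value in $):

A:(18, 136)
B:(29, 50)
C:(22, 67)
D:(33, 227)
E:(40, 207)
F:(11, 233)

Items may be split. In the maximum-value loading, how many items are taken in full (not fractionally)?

Order: F (233/11=21.18) > A (136/18=7.56) > D (227/33=6.88) > E (207/40=5.17) > C (67/22=3.05) > B (50/29=1.72)
Fill: take F (11 @ 233) → take A (18 @ 136) → take D (33 @ 227) → take 30/40 of E → 155.25; 92/92 used.
3 item(s) taken whole; one partial (take 30/40 of E).

3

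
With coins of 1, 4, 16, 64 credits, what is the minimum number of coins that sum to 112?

4

Use the largest denomination that fits, subtract, and repeat.
112 = 1×64 + 3×16
Total coins = 1 + 3 = 4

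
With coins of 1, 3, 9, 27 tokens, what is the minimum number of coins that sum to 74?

Greedy: take as many of the largest coin as possible, then repeat with the remainder.
74 = 2×27 + 2×9 + 2×1
Total coins = 2 + 2 + 2 = 6

6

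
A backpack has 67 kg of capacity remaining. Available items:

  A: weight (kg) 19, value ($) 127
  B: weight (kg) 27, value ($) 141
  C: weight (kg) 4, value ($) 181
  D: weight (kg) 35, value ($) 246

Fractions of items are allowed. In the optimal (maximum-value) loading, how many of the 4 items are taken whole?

Greedy by value/weight ratio, highest first.
Order: C (181/4=45.25) > D (246/35=7.03) > A (127/19=6.68) > B (141/27=5.22)
Fill: take C (4 @ 181) → take D (35 @ 246) → take A (19 @ 127) → take 9/27 of B → 47.00; 67/67 used.
3 item(s) taken whole; one partial (take 9/27 of B).

3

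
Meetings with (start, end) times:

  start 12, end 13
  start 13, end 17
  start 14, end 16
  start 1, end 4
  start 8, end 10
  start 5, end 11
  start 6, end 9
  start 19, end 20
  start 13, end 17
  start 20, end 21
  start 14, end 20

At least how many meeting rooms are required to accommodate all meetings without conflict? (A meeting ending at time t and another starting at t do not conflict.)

4

Count concurrent intervals with a sweep; the peak is the room count.
starts: [1, 5, 6, 8, 12, 13, 13, 14, 14, 19, 20]
ends:   [4, 9, 10, 11, 13, 16, 17, 17, 20, 20, 21]
s1→1 e4→0 s5→1 s6→2 s8→3 e9→2 e10→1 e11→0 s12→1 e13→0 s13→1 s13→2 s14→3 s14→4  — peak 4.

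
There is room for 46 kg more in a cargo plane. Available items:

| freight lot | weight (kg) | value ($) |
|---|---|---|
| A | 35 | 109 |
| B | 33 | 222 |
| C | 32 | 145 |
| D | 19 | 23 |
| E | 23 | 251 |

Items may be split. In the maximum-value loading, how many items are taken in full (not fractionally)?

1

Ratios (sorted): E 10.91, B 6.73, C 4.53, A 3.11, D 1.21
take E (23 @ 251); take 23/33 of B → 154.73. Capacity used 46/46.
1 item(s) taken whole; one partial (take 23/33 of B).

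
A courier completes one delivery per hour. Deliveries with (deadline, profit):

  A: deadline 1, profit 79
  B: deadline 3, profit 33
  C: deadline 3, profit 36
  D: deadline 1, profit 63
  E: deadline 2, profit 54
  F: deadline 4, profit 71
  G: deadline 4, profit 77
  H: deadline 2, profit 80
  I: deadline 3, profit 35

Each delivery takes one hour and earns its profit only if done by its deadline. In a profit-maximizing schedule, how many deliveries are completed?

4

Take jobs in profit order; each goes to the latest open slot no later than its deadline.
By profit: H(d2,80), A(d1,79), G(d4,77), F(d4,71), D(d1,63), E(d2,54), C(d3,36), I(d3,35), B(d3,33)
H→slot 2; A→slot 1; G→slot 4; F→slot 3; D skipped; E skipped; C skipped; I skipped; B skipped.
4 of 9 scheduled.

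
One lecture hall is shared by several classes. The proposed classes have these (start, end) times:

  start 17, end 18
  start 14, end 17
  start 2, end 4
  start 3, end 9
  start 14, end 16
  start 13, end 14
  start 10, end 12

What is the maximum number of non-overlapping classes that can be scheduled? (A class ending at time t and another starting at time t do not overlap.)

By end time: (2,4), (3,9), (10,12), (13,14), (14,16), (14,17), (17,18).
Pick (2,4); next start ≥ 4 → (10,12); next start ≥ 12 → (13,14); next start ≥ 14 → (14,16); next start ≥ 16 → (17,18).
Selected 5 classes.

5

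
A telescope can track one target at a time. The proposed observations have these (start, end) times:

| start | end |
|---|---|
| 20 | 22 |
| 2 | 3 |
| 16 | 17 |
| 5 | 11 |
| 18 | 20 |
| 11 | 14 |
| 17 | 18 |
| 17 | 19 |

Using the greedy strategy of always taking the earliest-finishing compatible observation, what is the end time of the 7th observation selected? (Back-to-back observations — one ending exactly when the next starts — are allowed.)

22

Order by finish time; keep every interval that doesn't clash with the previous kept one.
Sorted by end: (2,3)  (5,11)  (11,14)  (16,17)  (17,18)  (17,19)  (18,20)  (20,22)
take (2,3); take (5,11); take (11,14); take (16,17); take (17,18); take (18,20); take (20,22).
Selected: (2,3) (5,11) (11,14) (16,17) (17,18) (18,20) (20,22)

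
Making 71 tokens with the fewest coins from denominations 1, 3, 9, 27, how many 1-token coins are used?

71 − 2×27→17 − 1×9→8 − 2×3→2 − 2×1→0
Count of 1: 2

2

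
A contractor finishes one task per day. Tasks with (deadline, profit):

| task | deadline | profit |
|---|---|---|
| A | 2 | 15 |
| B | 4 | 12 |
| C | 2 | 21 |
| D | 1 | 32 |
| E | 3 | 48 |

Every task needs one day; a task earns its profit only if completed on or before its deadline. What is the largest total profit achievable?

113

By profit: E(d3,48), D(d1,32), C(d2,21), A(d2,15), B(d4,12)
E→slot 3; D→slot 1; C→slot 2; A skipped; B→slot 4.
Profit = 32 + 21 + 48 + 12 = 113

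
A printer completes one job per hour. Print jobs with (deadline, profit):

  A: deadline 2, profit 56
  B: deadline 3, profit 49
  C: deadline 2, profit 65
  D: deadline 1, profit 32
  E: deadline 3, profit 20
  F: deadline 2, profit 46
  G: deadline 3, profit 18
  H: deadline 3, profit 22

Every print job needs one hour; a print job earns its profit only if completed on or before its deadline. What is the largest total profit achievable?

170

By profit: C(d2,65), A(d2,56), B(d3,49), F(d2,46), D(d1,32), H(d3,22), E(d3,20), G(d3,18)
C→slot 2; A→slot 1; B→slot 3; F skipped; D skipped; H skipped; E skipped; G skipped.
Profit = 56 + 65 + 49 = 170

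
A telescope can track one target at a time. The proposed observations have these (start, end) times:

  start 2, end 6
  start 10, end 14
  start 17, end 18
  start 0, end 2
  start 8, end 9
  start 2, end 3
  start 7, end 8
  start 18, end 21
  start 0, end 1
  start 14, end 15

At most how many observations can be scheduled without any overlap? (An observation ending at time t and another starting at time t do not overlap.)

8

By end time: (0,1), (0,2), (2,3), (2,6), (7,8), (8,9), (10,14), (14,15), (17,18), (18,21).
Pick (0,1); next start ≥ 1 → (2,3); next start ≥ 3 → (7,8); next start ≥ 8 → (8,9); next start ≥ 9 → (10,14); next start ≥ 14 → (14,15); next start ≥ 15 → (17,18); next start ≥ 18 → (18,21).
Selected 8 observations.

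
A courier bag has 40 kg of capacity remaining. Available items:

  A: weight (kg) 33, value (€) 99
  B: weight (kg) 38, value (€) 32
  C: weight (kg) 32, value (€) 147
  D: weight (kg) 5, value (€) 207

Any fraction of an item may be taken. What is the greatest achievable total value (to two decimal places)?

363.00

Sort by value per unit weight and fill in that order.
Ratios (sorted): D 41.40, C 4.59, A 3.00, B 0.84
take D (5 @ 207); take C (32 @ 147); take 3/33 of A → 9.00. Capacity used 40/40.
Total value = 363.00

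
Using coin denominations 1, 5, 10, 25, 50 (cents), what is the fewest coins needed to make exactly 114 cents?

7

114 − 2×50→14 − 1×10→4 − 4×1→0
Total coins = 2 + 1 + 4 = 7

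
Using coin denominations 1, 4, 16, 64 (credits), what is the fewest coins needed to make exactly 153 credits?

6

153 = 2×64 + 1×16 + 2×4 + 1×1
Total coins = 2 + 1 + 2 + 1 = 6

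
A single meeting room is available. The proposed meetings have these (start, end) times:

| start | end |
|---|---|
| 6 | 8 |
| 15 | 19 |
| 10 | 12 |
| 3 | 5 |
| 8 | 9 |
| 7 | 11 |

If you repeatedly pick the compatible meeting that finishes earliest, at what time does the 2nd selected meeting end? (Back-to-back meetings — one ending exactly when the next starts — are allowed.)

Greedy by earliest finish: after sorting by end time, pick each interval compatible with the last pick.
Sorted by end: (3,5)  (6,8)  (8,9)  (7,11)  (10,12)  (15,19)
take (3,5); take (6,8); take (8,9); take (10,12); take (15,19).
Selected: (3,5) (6,8) (8,9) (10,12) (15,19)

8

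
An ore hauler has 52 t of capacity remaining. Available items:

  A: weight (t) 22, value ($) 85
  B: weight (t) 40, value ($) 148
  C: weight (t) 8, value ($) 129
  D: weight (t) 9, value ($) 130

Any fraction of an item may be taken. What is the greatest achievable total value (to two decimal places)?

Greedy by value/weight ratio, highest first.
Order: C (129/8=16.12) > D (130/9=14.44) > A (85/22=3.86) > B (148/40=3.70)
Fill: take C (8 @ 129) → take D (9 @ 130) → take A (22 @ 85) → take 13/40 of B → 48.10; 52/52 used.
Total value = 392.10

392.10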